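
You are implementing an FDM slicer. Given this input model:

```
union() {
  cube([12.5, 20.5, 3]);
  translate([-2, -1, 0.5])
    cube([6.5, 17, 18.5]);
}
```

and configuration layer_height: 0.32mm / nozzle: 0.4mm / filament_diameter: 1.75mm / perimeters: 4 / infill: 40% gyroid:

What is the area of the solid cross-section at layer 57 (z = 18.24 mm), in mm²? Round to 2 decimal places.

At z = 18.24 mm: the cube is absent (z outside [0, 3]); the 6.5×17 cube at (-2, -1) contributes its full rectangle (area 110.50 mm²); Merging all regions: only the 6.5×17 cube at (-2, -1) is present, so the union is just that shape — area = 110.50 mm². Overall, the cross-section is a single solid region. Net area = 110.50 mm².

110.50 mm²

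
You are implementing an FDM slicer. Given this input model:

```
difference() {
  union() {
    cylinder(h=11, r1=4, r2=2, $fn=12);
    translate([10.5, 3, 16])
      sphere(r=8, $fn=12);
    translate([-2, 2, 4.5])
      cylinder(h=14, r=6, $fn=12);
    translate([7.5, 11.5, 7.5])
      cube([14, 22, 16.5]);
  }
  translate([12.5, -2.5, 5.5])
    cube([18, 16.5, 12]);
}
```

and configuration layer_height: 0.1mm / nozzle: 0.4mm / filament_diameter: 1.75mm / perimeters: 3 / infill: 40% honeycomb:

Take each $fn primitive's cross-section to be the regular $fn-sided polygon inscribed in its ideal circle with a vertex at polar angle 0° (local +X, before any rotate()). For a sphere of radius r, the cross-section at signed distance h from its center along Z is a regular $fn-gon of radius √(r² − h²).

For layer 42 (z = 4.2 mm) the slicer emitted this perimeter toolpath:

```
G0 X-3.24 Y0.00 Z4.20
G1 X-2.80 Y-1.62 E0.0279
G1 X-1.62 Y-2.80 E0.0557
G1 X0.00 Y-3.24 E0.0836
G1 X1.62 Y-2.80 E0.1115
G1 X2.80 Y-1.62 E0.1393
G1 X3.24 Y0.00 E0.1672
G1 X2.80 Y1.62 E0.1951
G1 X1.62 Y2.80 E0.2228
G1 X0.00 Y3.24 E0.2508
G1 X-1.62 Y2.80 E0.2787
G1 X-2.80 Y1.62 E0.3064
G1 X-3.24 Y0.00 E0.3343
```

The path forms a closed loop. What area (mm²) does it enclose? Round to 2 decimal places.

31.43 mm²

Apply the shoelace formula to the sequence of (X, Y) vertices; enclosed area = 31.43 mm².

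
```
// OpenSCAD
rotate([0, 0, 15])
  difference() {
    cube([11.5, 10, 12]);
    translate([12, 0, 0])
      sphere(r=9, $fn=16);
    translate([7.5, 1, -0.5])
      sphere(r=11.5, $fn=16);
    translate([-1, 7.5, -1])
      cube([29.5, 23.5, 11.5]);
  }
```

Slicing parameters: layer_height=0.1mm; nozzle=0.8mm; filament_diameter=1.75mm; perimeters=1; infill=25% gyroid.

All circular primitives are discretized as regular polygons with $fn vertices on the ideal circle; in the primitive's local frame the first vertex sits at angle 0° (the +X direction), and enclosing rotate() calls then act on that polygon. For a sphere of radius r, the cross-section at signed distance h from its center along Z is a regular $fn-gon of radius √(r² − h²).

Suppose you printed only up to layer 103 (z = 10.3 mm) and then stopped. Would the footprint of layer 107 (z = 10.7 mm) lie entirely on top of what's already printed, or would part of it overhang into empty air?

Compare the two slices. At z = 10.3: the cube is present — its section is the full 11.5×10 rectangle (area 115.00 mm²); the sphere at (12, 0) is absent (|z−center|=10.300 > r=9); the r=11.5 sphere at (7.5, 1) slices to a regular 16-gon of circumradius 3.951 (√(r²−h²) with h=10.8 from center) (area = (16/2)·3.951²·sin(360°/16) = 47.79 mm²); the 29.5×23.5 cube at (-1, 7.5) contributes its full rectangle (area 693.25 mm²); Subtracting the remaining from the first: starting from the 11.5×10 cube (115.00 mm²), the r=11.5 sphere at (7.5, 1) partially overlaps it — only the 31.60 mm² overlap (of its 47.79 mm²) is removed, clipping the outline; the 29.5×23.5 cube at (-1, 7.5) partially overlaps it — only the 28.75 mm² overlap (of its 693.25 mm²) is removed, clipping the outline — area = 54.65 mm²; (whole slice rotated 15° about Z — lengths, areas and connectivity unchanged). At z = 10.7: the cube is present — its section is the full 11.5×10 rectangle (area 115.00 mm²); the sphere at (12, 0) does not reach this height (|z−center|=10.700 > r=9); the r=11.5 sphere at (7.5, 1) slices to a regular 16-gon of circumradius 2.610 (√(r²−h²) with h=11.2 from center) (area = (16/2)·2.610²·sin(360°/16) = 20.85 mm²); the cube at (-1, 7.5) is absent (z outside [-1, 10.5]); Taking the first minus the rest: starting from the 11.5×10 cube (115.00 mm²), the r=11.5 sphere at (7.5, 1) partially overlaps it — only the 15.44 mm² overlap (of its 20.85 mm²) is removed, clipping the outline — area = 99.56 mm²; (rotated 15° about Z; rotation is an isometry so areas/perimeters/island counts are preserved). Checking containment: at z = 10.7 the cross-section extends beyond the z = 10.3 cross-section by about 44.90 mm².

part overhangs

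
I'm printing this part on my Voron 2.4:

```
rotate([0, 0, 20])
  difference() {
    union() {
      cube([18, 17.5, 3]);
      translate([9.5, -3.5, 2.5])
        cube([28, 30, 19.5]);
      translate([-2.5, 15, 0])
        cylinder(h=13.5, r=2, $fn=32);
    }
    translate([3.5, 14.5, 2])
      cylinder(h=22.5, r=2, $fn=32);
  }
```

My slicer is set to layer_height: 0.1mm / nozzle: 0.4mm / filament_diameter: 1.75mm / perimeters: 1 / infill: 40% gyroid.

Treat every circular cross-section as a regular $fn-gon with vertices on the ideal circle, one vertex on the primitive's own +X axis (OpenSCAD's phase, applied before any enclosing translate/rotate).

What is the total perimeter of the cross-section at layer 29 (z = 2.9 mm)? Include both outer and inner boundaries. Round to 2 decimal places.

At z = 2.9 mm: the cube is present — its section is the full 18×17.5 rectangle (perimeter 71.00 mm); the cube at (9.5, -3.5) is present — its section is the full 28×30 rectangle (perimeter 116.00 mm); the r=2 cylinder at (-2.5, 15) gives a regular 32-gon of circumradius 2 (constant along its height) (perimeter = 2·32·2.000·sin(180°/32) = 12.55 mm); Merging all regions: the regions partially overlap (shared area 148.75 mm²), so the edge portions inside another operand are dropped and the merged outline is re-measured after clipping — boundary = 147.55 mm; the cylinder at (3.5, 14.5): section is a regular 32-gon, circumradius r=2 (perimeter = 2·32·2.000·sin(180°/32) = 12.55 mm); Taking the first minus the rest: starting from that combined region, the r=2 cylinder at (3.5, 14.5) lies wholly inside it (removes its full 12.49 mm² and its 12.55 mm outline becomes a hole wall) — boundary (outer + 1 inner loop) = 160.09 mm; (rotated 20° about Z; rotation is an isometry so areas/perimeters/island counts are preserved). Overall, the cross-section has 2 separate islands and 1 hole. Total boundary length (outer + inner) = 160.09 mm.

160.09 mm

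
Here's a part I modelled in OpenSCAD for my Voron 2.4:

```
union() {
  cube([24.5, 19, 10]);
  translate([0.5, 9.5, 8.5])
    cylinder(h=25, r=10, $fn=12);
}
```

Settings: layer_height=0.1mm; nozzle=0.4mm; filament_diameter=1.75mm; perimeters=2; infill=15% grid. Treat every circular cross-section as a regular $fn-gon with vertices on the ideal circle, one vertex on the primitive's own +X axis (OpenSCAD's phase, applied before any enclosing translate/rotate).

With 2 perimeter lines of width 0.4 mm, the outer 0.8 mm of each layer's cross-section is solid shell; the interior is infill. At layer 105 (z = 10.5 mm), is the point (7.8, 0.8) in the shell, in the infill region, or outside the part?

At z = 10.5 mm: the cube does not reach this height (z outside [0, 10]); the r=10 cylinder at (0.5, 9.5) gives a regular 12-gon of circumradius 10 (constant along its height); Combining (union): only the r=10 cylinder at (0.5, 9.5) is present, so the union is just that shape — 1 connected region. Overall, the cross-section is a single solid region. The nearest boundary edge runs (5.50, 0.84)→(9.16, 4.50); distance from the point to it = 1.65 mm. The point is not inside any of the regions above, so it lies outside the cross-section (1.65 mm from the nearest boundary).

outside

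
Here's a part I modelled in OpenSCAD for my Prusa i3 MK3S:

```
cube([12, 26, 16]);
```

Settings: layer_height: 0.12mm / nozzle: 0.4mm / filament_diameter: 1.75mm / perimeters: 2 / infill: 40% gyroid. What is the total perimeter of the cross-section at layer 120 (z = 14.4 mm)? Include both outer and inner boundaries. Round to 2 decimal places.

At z = 14.4 mm: the cube (footprint 12×26) is included at this height (perimeter 76.00 mm). Overall, the cross-section is a single solid region. Total boundary length (outer) = 76.00 mm.

76.00 mm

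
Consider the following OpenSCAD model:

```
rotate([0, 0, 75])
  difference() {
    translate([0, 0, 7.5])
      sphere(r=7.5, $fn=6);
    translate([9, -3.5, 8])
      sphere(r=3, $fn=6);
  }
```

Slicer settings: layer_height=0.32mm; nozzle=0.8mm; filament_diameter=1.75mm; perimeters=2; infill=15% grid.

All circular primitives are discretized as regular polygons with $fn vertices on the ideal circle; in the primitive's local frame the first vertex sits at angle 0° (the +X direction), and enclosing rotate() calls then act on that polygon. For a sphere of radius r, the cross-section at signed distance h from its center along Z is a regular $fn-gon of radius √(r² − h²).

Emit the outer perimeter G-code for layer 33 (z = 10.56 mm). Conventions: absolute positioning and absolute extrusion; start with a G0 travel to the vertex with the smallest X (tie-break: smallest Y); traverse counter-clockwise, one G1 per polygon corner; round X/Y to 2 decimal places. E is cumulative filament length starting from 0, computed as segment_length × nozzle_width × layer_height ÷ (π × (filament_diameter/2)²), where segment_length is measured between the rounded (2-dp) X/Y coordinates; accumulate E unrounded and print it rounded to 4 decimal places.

G0 X-6.61 Y-1.77 Z10.56
G1 X-1.77 Y-6.61 E0.7285
G1 X4.84 Y-4.84 E1.4568
G1 X6.61 Y1.77 E2.1851
G1 X1.77 Y6.61 E2.9136
G1 X-4.84 Y4.84 E3.6419
G1 X-6.61 Y-1.77 E4.3702

At z = 10.56 mm: the sphere: section is a regular 6-gon, circumradius = √(r²−h²) = √(7.5²−3.06²) = 6.847; the sphere at (9, -3.5): section is a regular 6-gon, circumradius = √(r²−h²) = √(3²−2.56²) = 1.564; After the difference (first − rest): starting from the r=7.5 sphere, the r=3 sphere at (9, -3.5) misses the remaining region (no effect) — 1 connected region; (rotated 75° about Z; rotation is an isometry so areas/perimeters/island counts are preserved). The outline is a single polygon with 6 vertices. Extrusion per mm of travel: 0.8 × 0.32 / (π × 0.875²) = 0.106432. Accumulating E over each segment gives final E = 4.3702.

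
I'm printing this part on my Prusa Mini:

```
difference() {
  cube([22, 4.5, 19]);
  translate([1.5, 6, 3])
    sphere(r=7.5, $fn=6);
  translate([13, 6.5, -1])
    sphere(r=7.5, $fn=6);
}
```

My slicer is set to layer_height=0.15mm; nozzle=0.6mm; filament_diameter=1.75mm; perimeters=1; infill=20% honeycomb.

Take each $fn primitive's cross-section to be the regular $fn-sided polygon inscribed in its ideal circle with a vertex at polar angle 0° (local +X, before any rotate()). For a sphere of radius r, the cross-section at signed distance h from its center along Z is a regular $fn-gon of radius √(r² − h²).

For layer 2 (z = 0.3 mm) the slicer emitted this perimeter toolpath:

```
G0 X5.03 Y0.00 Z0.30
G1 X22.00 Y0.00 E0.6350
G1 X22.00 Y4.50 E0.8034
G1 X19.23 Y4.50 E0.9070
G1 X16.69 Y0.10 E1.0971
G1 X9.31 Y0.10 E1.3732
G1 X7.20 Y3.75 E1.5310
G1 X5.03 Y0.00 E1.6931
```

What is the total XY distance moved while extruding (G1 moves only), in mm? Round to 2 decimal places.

45.25 mm

Sum the Euclidean lengths of each G1 segment: total = 45.25 mm.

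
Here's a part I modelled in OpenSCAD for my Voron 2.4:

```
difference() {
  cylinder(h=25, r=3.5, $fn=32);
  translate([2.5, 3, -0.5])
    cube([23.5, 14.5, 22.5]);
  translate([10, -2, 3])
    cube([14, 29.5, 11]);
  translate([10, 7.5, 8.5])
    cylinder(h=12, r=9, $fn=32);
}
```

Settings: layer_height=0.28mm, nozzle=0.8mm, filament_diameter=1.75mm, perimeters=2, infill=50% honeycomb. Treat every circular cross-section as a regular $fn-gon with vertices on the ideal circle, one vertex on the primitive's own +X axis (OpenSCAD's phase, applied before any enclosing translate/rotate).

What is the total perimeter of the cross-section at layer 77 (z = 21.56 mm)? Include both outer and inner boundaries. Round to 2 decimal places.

21.96 mm

At z = 21.56 mm: the cylinder: section is a regular 32-gon, circumradius r=3.5 (perimeter = 2·32·3.500·sin(180°/32) = 21.96 mm); the cube at (2.5, 3) is present — its section is the full 23.5×14.5 rectangle (perimeter 76.00 mm); the cube at (10, -2) is not intersected at this z (z outside [3, 14]); the cylinder at (10, 7.5) does not reach this height (z outside [8.5, 20.5]); After the difference (first − rest): starting from the r=3.5 cylinder, the 23.5×14.5 cube at (2.5, 3) misses the remaining region (no effect) — boundary = 21.96 mm. Overall, the cross-section is a single solid region. Total boundary length (outer) = 21.96 mm.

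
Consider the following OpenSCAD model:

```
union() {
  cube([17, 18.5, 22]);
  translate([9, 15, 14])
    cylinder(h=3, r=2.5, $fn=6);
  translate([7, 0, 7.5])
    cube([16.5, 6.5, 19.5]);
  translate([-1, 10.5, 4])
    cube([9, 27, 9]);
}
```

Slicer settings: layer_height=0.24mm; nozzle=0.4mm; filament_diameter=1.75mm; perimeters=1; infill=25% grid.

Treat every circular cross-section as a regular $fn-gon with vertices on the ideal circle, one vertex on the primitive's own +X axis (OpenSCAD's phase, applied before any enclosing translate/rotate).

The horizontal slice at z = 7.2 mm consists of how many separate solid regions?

1

At z = 7.2 mm: the cube is present — its section is the full 17×18.5 rectangle; the cylinder at (9, 15) does not reach this height (z outside [14, 17]); the cube at (7, 0) is absent (z outside [7.5, 27]); the 9×27 cube at (-1, 10.5) contributes its full rectangle; Combining (union): the regions partially overlap (shared area 64.00 mm²), so overlapping operands fuse into one piece — 1 connected region. The result has 1 disconnected region.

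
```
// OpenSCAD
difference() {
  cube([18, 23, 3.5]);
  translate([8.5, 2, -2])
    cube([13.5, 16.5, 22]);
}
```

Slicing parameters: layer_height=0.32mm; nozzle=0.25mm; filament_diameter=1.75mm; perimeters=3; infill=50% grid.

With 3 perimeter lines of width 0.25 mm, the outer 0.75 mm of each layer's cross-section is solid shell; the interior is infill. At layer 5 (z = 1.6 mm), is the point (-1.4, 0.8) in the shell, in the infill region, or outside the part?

outside

At z = 1.6 mm: the cube is present — its section is the full 18×23 rectangle; the cube at (8.5, 2) (footprint 13.5×16.5) is included at this height; After the difference (first − rest): starting from the 18×23 cube, the 13.5×16.5 cube at (8.5, 2) partially overlaps it — only the 156.75 mm² overlap (of its 222.75 mm²) is removed, clipping the outline — 1 connected region. Overall, the cross-section is a single solid region. The nearest boundary edge runs (0.00, 0.00)→(0.00, 23.00); distance from the point to it = 1.40 mm. The point is not inside any of the regions above, so it lies outside the cross-section (1.40 mm from the nearest boundary).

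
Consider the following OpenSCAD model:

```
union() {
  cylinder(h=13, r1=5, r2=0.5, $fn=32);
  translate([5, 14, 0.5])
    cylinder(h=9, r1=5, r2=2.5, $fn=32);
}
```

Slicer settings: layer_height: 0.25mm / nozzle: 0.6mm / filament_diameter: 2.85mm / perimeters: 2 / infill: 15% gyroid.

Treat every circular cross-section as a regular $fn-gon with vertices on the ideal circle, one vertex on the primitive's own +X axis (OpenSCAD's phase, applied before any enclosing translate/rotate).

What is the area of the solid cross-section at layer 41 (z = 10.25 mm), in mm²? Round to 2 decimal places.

6.58 mm²

At z = 10.25 mm: the cone: at t=0.788 of its height the radius interpolates to r₁+(r₂−r₁)t = 1.452, giving a regular 32-gon of that circumradius (area = (32/2)·1.452²·sin(360°/32) = 6.58 mm²); the cone at (5, 14) does not reach this height (z outside [0.5, 9.5]); Merging all regions: only the cone is present, so the union is just that shape — area = 6.58 mm². Overall, the cross-section is a single solid region. Net area = 6.58 mm².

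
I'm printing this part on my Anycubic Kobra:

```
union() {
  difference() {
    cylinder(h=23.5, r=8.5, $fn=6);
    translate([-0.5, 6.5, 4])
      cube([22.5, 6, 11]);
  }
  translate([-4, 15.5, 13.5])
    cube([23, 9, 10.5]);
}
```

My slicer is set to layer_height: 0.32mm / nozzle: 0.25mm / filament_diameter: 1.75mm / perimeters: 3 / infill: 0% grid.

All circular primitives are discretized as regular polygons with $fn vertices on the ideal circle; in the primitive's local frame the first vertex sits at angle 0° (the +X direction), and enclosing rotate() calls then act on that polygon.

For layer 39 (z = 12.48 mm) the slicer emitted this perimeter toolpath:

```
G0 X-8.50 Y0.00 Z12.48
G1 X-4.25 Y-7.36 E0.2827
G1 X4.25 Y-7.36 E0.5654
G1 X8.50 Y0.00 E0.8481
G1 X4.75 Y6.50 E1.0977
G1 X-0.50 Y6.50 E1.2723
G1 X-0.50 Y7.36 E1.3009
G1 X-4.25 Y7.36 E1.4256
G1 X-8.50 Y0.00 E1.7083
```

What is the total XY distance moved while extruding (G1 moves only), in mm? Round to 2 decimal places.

Sum the Euclidean lengths of each G1 segment: total = 51.36 mm.

51.36 mm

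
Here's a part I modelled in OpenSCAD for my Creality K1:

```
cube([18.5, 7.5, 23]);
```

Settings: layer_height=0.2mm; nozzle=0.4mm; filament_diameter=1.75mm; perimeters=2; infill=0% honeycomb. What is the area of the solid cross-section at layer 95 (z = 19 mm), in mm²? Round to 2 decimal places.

At z = 19 mm: the cube (footprint 18.5×7.5) is included at this height (area 138.75 mm²). Overall, the cross-section is a single solid region. Net area = 138.75 mm².

138.75 mm²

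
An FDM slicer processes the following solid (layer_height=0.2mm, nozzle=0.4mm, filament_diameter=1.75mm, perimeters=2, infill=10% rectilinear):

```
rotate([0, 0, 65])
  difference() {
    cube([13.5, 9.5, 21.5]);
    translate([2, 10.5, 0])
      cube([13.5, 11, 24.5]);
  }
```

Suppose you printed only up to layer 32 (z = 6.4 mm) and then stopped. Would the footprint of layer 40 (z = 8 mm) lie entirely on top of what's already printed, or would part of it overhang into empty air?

Compare the two slices. At z = 6.4: the cube is present — its section is the full 13.5×9.5 rectangle (area 128.25 mm²); the 13.5×11 cube at (2, 10.5) contributes its full rectangle (area 148.50 mm²); Taking the first minus the rest: starting from the 13.5×9.5 cube (128.25 mm²), the 13.5×11 cube at (2, 10.5) misses the remaining region (no effect) — area = 128.25 mm²; (whole slice rotated 65° about Z — lengths, areas and connectivity unchanged). At z = 8: the cube (footprint 13.5×9.5) is included at this height (area 128.25 mm²); the cube at (2, 10.5) (footprint 13.5×11) is included at this height (area 148.50 mm²); Taking the first minus the rest: starting from the 13.5×9.5 cube (128.25 mm²), the 13.5×11 cube at (2, 10.5) misses the remaining region (no effect) — area = 128.25 mm²; (whole slice rotated 65° about Z — lengths, areas and connectivity unchanged). Checking containment: the cross-section at z = 8 is a subset of the cross-section at z = 6.4.

entirely on top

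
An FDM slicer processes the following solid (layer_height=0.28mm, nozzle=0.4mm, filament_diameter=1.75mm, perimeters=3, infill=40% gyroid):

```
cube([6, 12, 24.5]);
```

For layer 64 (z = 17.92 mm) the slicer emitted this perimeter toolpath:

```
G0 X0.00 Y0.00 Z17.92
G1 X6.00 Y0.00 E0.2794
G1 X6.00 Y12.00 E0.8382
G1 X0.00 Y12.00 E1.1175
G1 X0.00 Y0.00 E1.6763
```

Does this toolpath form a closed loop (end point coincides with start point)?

Start point (G0): (0.00, 0.00). End point (last G1): the path returns to the start — closed.

yes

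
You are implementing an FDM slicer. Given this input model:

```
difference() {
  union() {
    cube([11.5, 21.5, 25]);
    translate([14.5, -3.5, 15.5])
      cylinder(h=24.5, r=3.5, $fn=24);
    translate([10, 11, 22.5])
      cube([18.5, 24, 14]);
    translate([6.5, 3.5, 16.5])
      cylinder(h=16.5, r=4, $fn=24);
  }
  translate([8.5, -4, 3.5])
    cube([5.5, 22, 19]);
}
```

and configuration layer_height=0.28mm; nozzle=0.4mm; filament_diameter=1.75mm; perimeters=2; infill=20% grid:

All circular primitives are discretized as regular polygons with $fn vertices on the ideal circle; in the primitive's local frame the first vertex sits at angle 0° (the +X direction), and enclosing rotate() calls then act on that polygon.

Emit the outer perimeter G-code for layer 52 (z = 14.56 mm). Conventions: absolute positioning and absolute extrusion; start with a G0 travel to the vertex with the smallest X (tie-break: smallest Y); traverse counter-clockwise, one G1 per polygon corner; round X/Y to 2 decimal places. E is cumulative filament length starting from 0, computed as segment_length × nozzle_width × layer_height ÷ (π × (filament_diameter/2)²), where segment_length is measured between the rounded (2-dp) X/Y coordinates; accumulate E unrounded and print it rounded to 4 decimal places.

At z = 14.56 mm: the cube (footprint 11.5×21.5) is included at this height; the cylinder at (14.5, -3.5) is absent (z outside [15.5, 40]); the cube at (10, 11) does not reach this height (z outside [22.5, 36.5]); the cylinder at (6.5, 3.5) is absent (z outside [16.5, 33]); Taking the union: only the 11.5×21.5 cube is present, so the union is just that shape — 1 connected region; the cube at (8.5, -4) (footprint 5.5×22) is included at this height; Subtracting the remaining from the first: starting from the result so far, the 5.5×22 cube at (8.5, -4) partially overlaps it — only the 54.00 mm² overlap (of its 121.00 mm²) is removed, clipping the outline — 1 connected region. The outline is a single polygon with 6 vertices. Extrusion per mm of travel: 0.4 × 0.28 / (π × 0.875²) = 0.046564. Accumulating E over each segment gives final E = 3.0732.

G0 X0.00 Y0.00 Z14.56
G1 X8.50 Y0.00 E0.3958
G1 X8.50 Y18.00 E1.2340
G1 X11.50 Y18.00 E1.3736
G1 X11.50 Y21.50 E1.5366
G1 X0.00 Y21.50 E2.0721
G1 X0.00 Y0.00 E3.0732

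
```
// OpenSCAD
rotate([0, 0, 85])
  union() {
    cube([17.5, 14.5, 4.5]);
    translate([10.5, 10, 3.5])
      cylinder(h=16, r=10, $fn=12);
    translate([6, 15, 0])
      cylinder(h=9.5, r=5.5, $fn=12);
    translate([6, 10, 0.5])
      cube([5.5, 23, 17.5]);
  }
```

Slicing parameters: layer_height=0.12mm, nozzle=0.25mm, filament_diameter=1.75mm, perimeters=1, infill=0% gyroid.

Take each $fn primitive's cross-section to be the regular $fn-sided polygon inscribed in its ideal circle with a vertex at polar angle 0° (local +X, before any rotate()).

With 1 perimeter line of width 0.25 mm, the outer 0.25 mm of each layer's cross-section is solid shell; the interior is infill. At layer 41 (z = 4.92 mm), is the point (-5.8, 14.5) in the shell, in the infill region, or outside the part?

infill

At z = 4.92 mm: the cube is absent (z outside [0, 4.5]); the r=10 cylinder at (10.5, 10) gives a regular 12-gon of circumradius 10 (constant along its height); the cylinder at (6, 15): section is a regular 12-gon, circumradius r=5.5; the cube at (6, 10) is present — its section is the full 5.5×23 rectangle; Merging all regions: the regions partially overlap (shared area 127.10 mm²), so overlapping operands fuse into one piece — 1 connected region; (whole slice rotated 85° about Z — lengths, areas and connectivity unchanged). Overall, the cross-section is a single solid region. Undo the 85° rotation: the query point maps to (13.939, 7.042) in the un-rotated model frame. The nearest boundary edge runs (19.16, 5.00)→(15.50, 1.34); distance from the point to it = 5.14 mm. The point is inside the cross-section and 5.14 mm from the nearest boundary — more than the 0.25 mm shell width (1 × 0.25), so it's in the infill interior.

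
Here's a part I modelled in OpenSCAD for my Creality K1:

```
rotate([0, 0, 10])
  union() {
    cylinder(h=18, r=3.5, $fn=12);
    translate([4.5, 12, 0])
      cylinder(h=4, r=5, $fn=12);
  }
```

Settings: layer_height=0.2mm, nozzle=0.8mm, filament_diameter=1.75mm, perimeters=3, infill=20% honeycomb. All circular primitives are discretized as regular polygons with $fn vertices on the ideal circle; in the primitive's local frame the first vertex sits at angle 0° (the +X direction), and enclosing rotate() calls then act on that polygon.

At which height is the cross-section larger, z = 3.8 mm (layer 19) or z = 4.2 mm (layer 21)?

layer 19 (z = 3.8 mm)

Layer 19 (z = 3.8): the r=3.5 cylinder gives a regular 12-gon of circumradius 3.5 (constant along its height) (area = (12/2)·3.500²·sin(360°/12) = 36.75 mm²); the r=5 cylinder at (4.5, 12) contributes a regular 12-gon of circumradius 5 (area = (12/2)·5.000²·sin(360°/12) = 75.00 mm²); Combining (union): the 2 present regions are separate (no shared area or edge), so areas and boundary lengths simply add and each stays a separate island — area = 111.75 mm²; (rotated 10° about Z; rotation is an isometry so areas/perimeters/island counts are preserved). So its area = 111.75 mm². Layer 21 (z = 4.2): the r=3.5 cylinder gives a regular 12-gon of circumradius 3.5 (constant along its height) (area = (12/2)·3.500²·sin(360°/12) = 36.75 mm²); the cylinder at (4.5, 12) is not intersected at this z (z outside [0, 4]); Combining (union): only the r=3.5 cylinder is present, so the union is just that shape — area = 36.75 mm²; (rotated 10° about Z; rotation is an isometry so areas/perimeters/island counts are preserved). So its area = 36.75 mm². Layer 19 is larger (111.75 vs 36.75 mm²).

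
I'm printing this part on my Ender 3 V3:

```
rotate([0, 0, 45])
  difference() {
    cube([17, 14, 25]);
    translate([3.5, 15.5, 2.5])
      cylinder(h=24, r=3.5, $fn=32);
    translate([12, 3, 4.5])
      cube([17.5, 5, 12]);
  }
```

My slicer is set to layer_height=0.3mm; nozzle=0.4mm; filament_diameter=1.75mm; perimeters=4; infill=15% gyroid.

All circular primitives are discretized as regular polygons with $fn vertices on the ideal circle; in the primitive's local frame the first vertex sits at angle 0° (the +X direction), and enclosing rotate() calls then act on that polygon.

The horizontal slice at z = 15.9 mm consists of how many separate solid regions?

1

At z = 15.9 mm: the 17×14 cube contributes its full rectangle; the r=3.5 cylinder at (3.5, 15.5) contributes a regular 32-gon of circumradius 3.5; the cube at (12, 3) is present — its section is the full 17.5×5 rectangle; Taking the first minus the rest: starting from the 17×14 cube, the r=3.5 cylinder at (3.5, 15.5) partially overlaps it — only the 8.98 mm² overlap (of its 38.24 mm²) is removed, clipping the outline; the 17.5×5 cube at (12, 3) partially overlaps it — only the 25.00 mm² overlap (of its 87.50 mm²) is removed, clipping the outline — 1 connected region; (whole slice rotated 45° about Z — lengths, areas and connectivity unchanged). The result has 1 disconnected region.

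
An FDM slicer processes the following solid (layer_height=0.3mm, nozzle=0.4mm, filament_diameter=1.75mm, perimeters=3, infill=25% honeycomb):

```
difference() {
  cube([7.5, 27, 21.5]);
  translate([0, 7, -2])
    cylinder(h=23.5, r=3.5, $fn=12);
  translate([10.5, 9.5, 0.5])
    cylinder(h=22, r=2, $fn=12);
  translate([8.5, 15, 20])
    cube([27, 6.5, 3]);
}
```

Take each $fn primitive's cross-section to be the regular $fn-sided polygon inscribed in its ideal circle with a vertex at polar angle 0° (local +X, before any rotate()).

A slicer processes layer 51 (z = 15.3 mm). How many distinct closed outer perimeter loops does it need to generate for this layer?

1

At z = 15.3 mm: the 7.5×27 cube contributes its full rectangle; the cylinder at (0, 7): section is a regular 12-gon, circumradius r=3.5; the cylinder at (10.5, 9.5): section is a regular 12-gon, circumradius r=2; the cube at (8.5, 15) is absent (z outside [20, 23]); After the difference (first − rest): starting from the 7.5×27 cube, the r=3.5 cylinder at (0, 7) partially overlaps it — only the 18.38 mm² overlap (of its 36.75 mm²) is removed, clipping the outline; the r=2 cylinder at (10.5, 9.5) misses the remaining region (no effect) — 1 connected region. The result has 1 disconnected region.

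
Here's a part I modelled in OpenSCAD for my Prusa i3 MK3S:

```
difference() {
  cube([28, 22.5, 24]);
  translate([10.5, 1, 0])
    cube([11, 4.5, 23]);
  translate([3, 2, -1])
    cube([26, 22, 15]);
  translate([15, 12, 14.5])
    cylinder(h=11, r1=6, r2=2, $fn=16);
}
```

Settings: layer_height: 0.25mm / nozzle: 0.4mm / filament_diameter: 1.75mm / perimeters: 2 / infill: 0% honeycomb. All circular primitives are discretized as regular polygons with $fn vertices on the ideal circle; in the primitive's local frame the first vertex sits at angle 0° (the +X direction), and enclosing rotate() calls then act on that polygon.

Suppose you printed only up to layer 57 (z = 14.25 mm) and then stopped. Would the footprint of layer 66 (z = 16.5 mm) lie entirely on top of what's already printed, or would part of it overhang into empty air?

Compare the two slices. At z = 14.25: the cube (footprint 28×22.5) is included at this height (area 630.00 mm²); the cube at (10.5, 1) (footprint 11×4.5) is included at this height (area 49.50 mm²); the cube at (3, 2) does not reach this height (z outside [-1, 14]); the cone at (15, 12) is not intersected at this z (z outside [14.5, 25.5]); Taking the first minus the rest: starting from the 28×22.5 cube (630.00 mm²), the 11×4.5 cube at (10.5, 1) lies wholly inside it (removes its full 49.50 mm² and its 31.00 mm outline becomes a hole wall) — area = 580.50 mm². At z = 16.5: the cube (footprint 28×22.5) is included at this height (area 630.00 mm²); the cube at (10.5, 1) is present — its section is the full 11×4.5 rectangle (area 49.50 mm²); the cube at (3, 2) does not reach this height (z outside [-1, 14]); the cone at (15, 12) contributes a regular 16-gon of circumradius 5.273 (interpolated between r1=6 and r2=2 at t=0.182) (area = (16/2)·5.273²·sin(360°/16) = 85.11 mm²); Taking the first minus the rest: starting from the 28×22.5 cube (630.00 mm²), the 11×4.5 cube at (10.5, 1) lies wholly inside it (removes its full 49.50 mm² and its 31.00 mm outline becomes a hole wall); the cone at (15, 12) lies wholly inside it (removes its full 85.11 mm² and its 32.92 mm outline becomes a hole wall) — area = 495.39 mm². Checking containment: the cross-section at z = 16.5 is a subset of the cross-section at z = 14.25.

entirely on top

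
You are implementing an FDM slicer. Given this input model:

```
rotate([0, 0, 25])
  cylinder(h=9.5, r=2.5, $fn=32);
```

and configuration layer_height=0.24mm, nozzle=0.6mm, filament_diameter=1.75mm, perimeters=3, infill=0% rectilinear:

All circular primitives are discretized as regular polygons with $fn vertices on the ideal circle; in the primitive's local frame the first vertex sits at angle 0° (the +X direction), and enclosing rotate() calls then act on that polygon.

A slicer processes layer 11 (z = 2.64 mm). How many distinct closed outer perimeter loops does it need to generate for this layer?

At z = 2.64 mm: the r=2.5 cylinder gives a regular 32-gon of circumradius 2.5 (constant along its height); (rotated 25° about Z; rotation is an isometry so areas/perimeters/island counts are preserved). The result has 1 disconnected region.

1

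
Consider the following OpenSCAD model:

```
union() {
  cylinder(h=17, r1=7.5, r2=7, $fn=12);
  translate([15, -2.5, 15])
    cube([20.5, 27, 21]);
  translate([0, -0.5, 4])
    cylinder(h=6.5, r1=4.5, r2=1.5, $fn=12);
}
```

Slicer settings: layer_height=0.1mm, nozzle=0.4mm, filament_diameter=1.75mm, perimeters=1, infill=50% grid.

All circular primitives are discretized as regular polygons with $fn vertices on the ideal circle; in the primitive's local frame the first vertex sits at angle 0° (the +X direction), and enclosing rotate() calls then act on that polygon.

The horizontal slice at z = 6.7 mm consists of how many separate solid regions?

At z = 6.7 mm: the cone: at t=0.394 of its height the radius interpolates to r₁+(r₂−r₁)t = 7.303, giving a regular 12-gon of that circumradius; the cube at (15, -2.5) is absent (z outside [15, 36]); the cone at (0, -0.5) (r1=4.5→r2=1.5) has section circumradius 3.254 here — a regular 12-gon; Merging all regions: the cone at (0, -0.5) lies entirely inside the cone, so the union is just the cone — 1 connected region. The result has 1 disconnected region.

1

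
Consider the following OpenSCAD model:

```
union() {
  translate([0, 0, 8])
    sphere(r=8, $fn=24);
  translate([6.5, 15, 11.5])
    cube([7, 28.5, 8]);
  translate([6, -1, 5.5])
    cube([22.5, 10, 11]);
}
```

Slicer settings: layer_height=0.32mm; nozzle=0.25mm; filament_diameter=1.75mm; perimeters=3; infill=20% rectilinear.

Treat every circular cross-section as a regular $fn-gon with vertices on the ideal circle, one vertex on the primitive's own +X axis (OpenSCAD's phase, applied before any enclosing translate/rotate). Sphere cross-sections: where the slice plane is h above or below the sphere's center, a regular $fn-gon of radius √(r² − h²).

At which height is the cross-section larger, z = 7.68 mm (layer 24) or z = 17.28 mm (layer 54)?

layer 24 (z = 7.68 mm)

Layer 24 (z = 7.68): the r=8 sphere contributes a regular 24-gon of circumradius √(8²−0.32²) = 7.994 (area = (24/2)·7.994²·sin(360°/24) = 198.45 mm²); the cube at (6.5, 15) is not intersected at this z (z outside [11.5, 19.5]); the cube at (6, -1) (footprint 22.5×10) is included at this height (area 225.00 mm²); Taking the union: the regions partially overlap — summed areas 423.45 mm² minus the doubly-counted overlap 8.87 mm² gives 414.58 mm² — area = 414.58 mm². So its area = 414.58 mm². Layer 54 (z = 17.28): the sphere does not reach this height (|z−center|=9.280 > r=8); the cube at (6.5, 15) is present — its section is the full 7×28.5 rectangle (area 199.50 mm²); the cube at (6, -1) is not intersected at this z (z outside [5.5, 16.5]); Taking the union: only the 7×28.5 cube at (6.5, 15) is present, so the union is just that shape — area = 199.50 mm². So its area = 199.50 mm². Layer 24 is larger (414.58 vs 199.50 mm²).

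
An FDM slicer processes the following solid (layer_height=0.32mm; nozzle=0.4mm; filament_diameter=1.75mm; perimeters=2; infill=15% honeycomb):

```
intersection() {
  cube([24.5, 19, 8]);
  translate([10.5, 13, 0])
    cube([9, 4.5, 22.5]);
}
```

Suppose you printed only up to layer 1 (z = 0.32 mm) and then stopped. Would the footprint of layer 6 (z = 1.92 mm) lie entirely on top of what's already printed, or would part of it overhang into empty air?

entirely on top

Compare the two slices. At z = 0.32: the cube is present — its section is the full 24.5×19 rectangle (area 465.50 mm²); the 9×4.5 cube at (10.5, 13) contributes its full rectangle (area 40.50 mm²); After intersecting: the 9×4.5 cube at (10.5, 13) lies inside the 24.5×19 cube, so the common part is the 9×4.5 cube at (10.5, 13) itself — area = 40.50 mm². At z = 1.92: the cube (footprint 24.5×19) is included at this height (area 465.50 mm²); the cube at (10.5, 13) (footprint 9×4.5) is included at this height (area 40.50 mm²); Keeping only the common overlap: the 9×4.5 cube at (10.5, 13) lies inside the 24.5×19 cube, so the common part is the 9×4.5 cube at (10.5, 13) itself — area = 40.50 mm². Checking containment: the cross-section at z = 1.92 is a subset of the cross-section at z = 0.32.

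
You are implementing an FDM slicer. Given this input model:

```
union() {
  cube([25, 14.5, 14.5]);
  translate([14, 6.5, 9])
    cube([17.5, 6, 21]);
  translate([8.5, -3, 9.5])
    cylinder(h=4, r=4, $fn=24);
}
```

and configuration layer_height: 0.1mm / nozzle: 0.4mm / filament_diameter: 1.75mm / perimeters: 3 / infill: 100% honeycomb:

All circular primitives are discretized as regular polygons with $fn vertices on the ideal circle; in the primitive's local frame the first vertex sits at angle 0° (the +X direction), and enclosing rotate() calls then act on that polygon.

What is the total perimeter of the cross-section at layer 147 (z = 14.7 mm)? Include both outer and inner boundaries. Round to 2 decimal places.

At z = 14.7 mm: the cube is not intersected at this z (z outside [0, 14.5]); the cube at (14, 6.5) (footprint 17.5×6) is included at this height (perimeter 47.00 mm); the cylinder at (8.5, -3) is not intersected at this z (z outside [9.5, 13.5]); Combining (union): only the 17.5×6 cube at (14, 6.5) is present, so the union is just that shape — boundary = 47.00 mm. Overall, the cross-section is a single solid region. Total boundary length (outer) = 47.00 mm.

47.00 mm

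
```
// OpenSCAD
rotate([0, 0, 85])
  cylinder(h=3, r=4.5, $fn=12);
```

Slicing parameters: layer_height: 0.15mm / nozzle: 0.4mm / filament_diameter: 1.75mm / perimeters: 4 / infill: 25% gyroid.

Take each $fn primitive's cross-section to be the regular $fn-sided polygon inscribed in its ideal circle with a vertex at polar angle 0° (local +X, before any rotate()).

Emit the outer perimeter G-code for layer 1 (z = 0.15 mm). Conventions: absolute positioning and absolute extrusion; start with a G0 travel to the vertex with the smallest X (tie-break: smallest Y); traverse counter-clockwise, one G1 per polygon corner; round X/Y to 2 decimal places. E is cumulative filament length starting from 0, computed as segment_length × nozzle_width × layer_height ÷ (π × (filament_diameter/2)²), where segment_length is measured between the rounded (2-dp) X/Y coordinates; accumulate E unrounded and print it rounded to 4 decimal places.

G0 X-4.48 Y0.39 Z0.15
G1 X-4.08 Y-1.90 E0.0580
G1 X-2.58 Y-3.69 E0.1162
G1 X-0.39 Y-4.48 E0.1743
G1 X1.90 Y-4.08 E0.2323
G1 X3.69 Y-2.58 E0.2906
G1 X4.48 Y-0.39 E0.3486
G1 X4.08 Y1.90 E0.4066
G1 X2.58 Y3.69 E0.4649
G1 X0.39 Y4.48 E0.5230
G1 X-1.90 Y4.08 E0.5810
G1 X-3.69 Y2.58 E0.6392
G1 X-4.48 Y0.39 E0.6973

At z = 0.15 mm: the cylinder: section is a regular 12-gon, circumradius r=4.5; (rotated 85° about Z; rotation is an isometry so areas/perimeters/island counts are preserved). The outline is a single polygon with 12 vertices. Extrusion per mm of travel: 0.4 × 0.15 / (π × 0.875²) = 0.024945. Accumulating E over each segment gives final E = 0.6973.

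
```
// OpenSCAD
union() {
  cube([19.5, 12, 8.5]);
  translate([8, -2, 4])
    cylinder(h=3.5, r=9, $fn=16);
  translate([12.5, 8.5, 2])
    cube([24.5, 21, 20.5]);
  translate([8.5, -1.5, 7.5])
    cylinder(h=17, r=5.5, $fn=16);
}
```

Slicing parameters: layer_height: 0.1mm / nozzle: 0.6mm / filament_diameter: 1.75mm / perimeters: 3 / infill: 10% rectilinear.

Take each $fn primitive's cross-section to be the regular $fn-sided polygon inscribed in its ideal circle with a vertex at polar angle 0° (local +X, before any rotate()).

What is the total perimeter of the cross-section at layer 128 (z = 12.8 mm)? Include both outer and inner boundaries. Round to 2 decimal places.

At z = 12.8 mm: the cube is not intersected at this z (z outside [0, 8.5]); the cylinder at (8, -2) is absent (z outside [4, 7.5]); the 24.5×21 cube at (12.5, 8.5) contributes its full rectangle (perimeter 91.00 mm); the cylinder at (8.5, -1.5): section is a regular 16-gon, circumradius r=5.5 (perimeter = 2·16·5.500·sin(180°/16) = 34.34 mm); Taking the union: the 2 present regions are separate (no shared area or edge), so areas and boundary lengths simply add and each stays a separate island — boundary = 125.34 mm. Overall, the cross-section has 2 separate islands. Total boundary length (outer) = 125.34 mm.

125.34 mm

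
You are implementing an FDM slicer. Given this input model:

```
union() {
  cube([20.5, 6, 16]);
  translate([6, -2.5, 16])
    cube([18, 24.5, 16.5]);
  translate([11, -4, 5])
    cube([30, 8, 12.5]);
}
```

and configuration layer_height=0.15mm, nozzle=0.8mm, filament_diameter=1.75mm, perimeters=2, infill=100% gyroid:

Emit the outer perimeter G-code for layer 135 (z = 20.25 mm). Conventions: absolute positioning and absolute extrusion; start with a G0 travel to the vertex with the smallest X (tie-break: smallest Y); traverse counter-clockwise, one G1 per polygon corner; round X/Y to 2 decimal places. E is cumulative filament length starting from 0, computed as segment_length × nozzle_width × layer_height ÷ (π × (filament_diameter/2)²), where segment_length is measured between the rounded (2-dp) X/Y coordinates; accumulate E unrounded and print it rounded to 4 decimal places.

At z = 20.25 mm: the cube is not intersected at this z (z outside [0, 16]); the 18×24.5 cube at (6, -2.5) contributes its full rectangle; the cube at (11, -4) is absent (z outside [5, 17.5]); Merging all regions: only the 18×24.5 cube at (6, -2.5) is present, so the union is just that shape — 1 connected region. The outline is a single polygon with 4 vertices. Extrusion per mm of travel: 0.8 × 0.15 / (π × 0.875²) = 0.049890. Accumulating E over each segment gives final E = 4.2407.

G0 X6.00 Y-2.50 Z20.25
G1 X24.00 Y-2.50 E0.8980
G1 X24.00 Y22.00 E2.1203
G1 X6.00 Y22.00 E3.0184
G1 X6.00 Y-2.50 E4.2407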